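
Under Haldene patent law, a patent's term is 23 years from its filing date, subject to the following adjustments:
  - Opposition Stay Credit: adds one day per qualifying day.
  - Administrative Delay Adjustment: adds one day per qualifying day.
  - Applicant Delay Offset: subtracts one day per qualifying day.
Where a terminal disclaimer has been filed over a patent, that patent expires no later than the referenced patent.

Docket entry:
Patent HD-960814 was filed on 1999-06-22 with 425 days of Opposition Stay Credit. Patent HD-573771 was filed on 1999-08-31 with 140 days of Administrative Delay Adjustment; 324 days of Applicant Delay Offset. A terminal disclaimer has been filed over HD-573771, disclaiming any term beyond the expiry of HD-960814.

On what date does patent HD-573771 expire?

Natural term of HD-573771:
  Base: filing + 23 years → 31 August 2022.
  Administrative Delay Adjustment: +140 days → 18 January 2023.
  Applicant Delay Offset: −324 days → 28 February 2022.
Expiry of referenced patent HD-960814:
  Base: filing + 23 years → 22 June 2022.
  Opposition Stay Credit: +425 days → 21 August 2023.
Terminal disclaimer: HD-573771 expires on the earlier of 28 February 2022 and 21 August 2023.

2022-02-28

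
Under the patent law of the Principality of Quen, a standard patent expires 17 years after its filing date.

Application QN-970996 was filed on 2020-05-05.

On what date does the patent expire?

Filing date + 17 years → 5 May 2037.

May 5, 2037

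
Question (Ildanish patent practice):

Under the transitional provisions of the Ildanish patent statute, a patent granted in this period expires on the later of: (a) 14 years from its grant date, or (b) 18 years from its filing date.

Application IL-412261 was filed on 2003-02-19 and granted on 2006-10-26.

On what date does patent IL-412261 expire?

(a) grant + 14 years → 26 October 2020.
(b) filing + 18 years → 19 February 2021.
Later of the two: 19 February 2021.

February 19, 2021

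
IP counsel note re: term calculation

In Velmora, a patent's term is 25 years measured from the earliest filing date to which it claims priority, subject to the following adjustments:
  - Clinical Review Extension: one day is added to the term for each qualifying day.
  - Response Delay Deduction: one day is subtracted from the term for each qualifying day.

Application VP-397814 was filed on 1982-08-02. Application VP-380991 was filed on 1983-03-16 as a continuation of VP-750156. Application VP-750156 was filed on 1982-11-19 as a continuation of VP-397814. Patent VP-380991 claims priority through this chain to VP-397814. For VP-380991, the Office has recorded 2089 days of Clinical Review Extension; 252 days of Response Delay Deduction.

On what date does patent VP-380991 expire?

Earliest priority filing: 2 August 1982.
Base term: 2 August 1982 + 25 years → 2 August 2007.
Clinical Review Extension: +2089 days → 21 April 2013.
Response Delay Deduction: −252 days → 12 August 2012.

2012-08-12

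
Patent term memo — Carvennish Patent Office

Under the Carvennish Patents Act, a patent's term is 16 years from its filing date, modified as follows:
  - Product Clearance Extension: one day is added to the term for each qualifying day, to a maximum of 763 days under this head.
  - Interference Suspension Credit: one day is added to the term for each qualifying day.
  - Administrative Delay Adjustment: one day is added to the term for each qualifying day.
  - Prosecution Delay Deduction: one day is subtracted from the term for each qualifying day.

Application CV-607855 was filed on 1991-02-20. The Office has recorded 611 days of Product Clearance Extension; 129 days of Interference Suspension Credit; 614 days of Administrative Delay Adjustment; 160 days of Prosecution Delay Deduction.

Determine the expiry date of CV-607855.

2010-05-29

Base term: filing date + 16 years → 20 February 2007.
Product Clearance Extension: 611 days (within the 763-day cap) → +611 days → 23 October 2008.
Interference Suspension Credit: +129 days → 1 March 2009.
Administrative Delay Adjustment: +614 days → 5 November 2010.
Prosecution Delay Deduction: −160 days → 29 May 2010.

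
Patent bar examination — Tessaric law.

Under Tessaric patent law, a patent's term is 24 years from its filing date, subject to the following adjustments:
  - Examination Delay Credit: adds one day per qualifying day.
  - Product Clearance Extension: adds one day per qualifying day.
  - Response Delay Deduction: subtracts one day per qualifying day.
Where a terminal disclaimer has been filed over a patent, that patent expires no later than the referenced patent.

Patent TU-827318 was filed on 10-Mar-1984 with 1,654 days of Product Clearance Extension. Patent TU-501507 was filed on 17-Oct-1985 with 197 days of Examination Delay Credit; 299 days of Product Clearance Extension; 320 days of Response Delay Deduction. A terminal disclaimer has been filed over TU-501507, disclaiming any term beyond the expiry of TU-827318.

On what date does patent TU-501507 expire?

April 11, 2010

Natural term of TU-501507:
  Base: filing + 24 years → 17 October 2009.
  Examination Delay Credit: +197 days → 2 May 2010.
  Product Clearance Extension: +299 days → 25 February 2011.
  Response Delay Deduction: −320 days → 11 April 2010.
Expiry of referenced patent TU-827318:
  Base: filing + 24 years → 10 March 2008.
  Product Clearance Extension: +1654 days → 19 September 2012.
Terminal disclaimer: TU-501507 expires on the earlier of 11 April 2010 and 19 September 2012.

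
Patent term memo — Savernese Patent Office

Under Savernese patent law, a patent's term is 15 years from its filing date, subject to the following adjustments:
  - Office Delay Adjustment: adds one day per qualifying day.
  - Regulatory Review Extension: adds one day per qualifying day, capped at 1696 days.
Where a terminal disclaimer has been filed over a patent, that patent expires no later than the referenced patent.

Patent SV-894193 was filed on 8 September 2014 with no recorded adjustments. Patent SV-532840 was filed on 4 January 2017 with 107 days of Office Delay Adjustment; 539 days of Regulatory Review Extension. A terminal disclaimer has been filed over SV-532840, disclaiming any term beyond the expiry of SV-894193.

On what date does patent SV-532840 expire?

Natural term of SV-532840:
  Base: filing + 15 years → 4 January 2032.
  Office Delay Adjustment: +107 days → 20 April 2032.
  Regulatory Review Extension: 539 days (within the 1696-day cap) → +539 days → 11 October 2033.
Expiry of referenced patent SV-894193:
  Base: filing + 15 years → 8 September 2029.
Terminal disclaimer: SV-532840 expires on the earlier of 11 October 2033 and 8 September 2029.

2029-09-08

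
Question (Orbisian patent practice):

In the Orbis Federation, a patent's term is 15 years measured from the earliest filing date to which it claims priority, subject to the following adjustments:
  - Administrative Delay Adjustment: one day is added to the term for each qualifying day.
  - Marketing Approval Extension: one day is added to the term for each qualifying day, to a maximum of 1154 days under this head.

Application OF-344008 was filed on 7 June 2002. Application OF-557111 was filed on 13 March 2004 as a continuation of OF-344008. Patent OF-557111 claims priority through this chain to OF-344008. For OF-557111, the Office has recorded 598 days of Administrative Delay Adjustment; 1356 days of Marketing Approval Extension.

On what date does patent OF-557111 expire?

2022-03-25

Earliest priority filing: 7 June 2002.
Base term: 7 June 2002 + 15 years → 7 June 2017.
Administrative Delay Adjustment: +598 days → 26 January 2019.
Marketing Approval Extension: 1356 days claimed exceeds the 1154-day cap, so +1154 days → 25 March 2022.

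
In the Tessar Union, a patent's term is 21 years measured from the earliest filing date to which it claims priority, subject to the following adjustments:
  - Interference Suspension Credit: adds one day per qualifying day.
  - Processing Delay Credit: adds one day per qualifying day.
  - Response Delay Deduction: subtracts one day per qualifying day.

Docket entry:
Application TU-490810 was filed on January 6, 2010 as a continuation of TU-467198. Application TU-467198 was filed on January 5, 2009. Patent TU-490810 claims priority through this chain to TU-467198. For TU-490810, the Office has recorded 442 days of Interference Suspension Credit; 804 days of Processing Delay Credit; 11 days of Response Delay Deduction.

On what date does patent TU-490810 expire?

May 24, 2033

Earliest priority filing: 5 January 2009.
Base term: 5 January 2009 + 21 years → 5 January 2030.
Interference Suspension Credit: +442 days → 23 March 2031.
Processing Delay Credit: +804 days → 4 June 2033.
Response Delay Deduction: −11 days → 24 May 2033.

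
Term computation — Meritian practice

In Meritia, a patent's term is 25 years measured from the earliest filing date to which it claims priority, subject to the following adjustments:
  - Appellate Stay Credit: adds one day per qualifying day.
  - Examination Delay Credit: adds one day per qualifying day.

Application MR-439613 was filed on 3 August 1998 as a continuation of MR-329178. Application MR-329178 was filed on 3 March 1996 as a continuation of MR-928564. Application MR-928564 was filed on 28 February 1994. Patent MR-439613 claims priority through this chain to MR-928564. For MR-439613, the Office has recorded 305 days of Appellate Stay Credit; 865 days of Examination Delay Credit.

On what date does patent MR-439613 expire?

Earliest priority filing: 28 February 1994.
Base term: 28 February 1994 + 25 years → 28 February 2019.
Appellate Stay Credit: +305 days → 30 December 2019.
Examination Delay Credit: +865 days → 13 May 2022.

2022-05-13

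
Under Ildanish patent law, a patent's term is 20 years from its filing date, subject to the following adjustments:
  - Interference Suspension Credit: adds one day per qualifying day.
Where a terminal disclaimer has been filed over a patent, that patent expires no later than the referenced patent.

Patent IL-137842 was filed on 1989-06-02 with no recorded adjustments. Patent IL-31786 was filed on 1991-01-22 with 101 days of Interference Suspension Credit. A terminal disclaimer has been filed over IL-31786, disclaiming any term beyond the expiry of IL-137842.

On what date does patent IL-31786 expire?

Natural term of IL-31786:
  Base: filing + 20 years → 22 January 2011.
  Interference Suspension Credit: +101 days → 3 May 2011.
Expiry of referenced patent IL-137842:
  Base: filing + 20 years → 2 June 2009.
Terminal disclaimer: IL-31786 expires on the earlier of 3 May 2011 and 2 June 2009.

2009-06-02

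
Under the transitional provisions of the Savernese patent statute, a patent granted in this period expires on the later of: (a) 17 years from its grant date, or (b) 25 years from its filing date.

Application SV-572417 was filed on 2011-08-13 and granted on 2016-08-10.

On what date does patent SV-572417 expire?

August 13, 2036

(a) grant + 17 years → 10 August 2033.
(b) filing + 25 years → 13 August 2036.
Later of the two: 13 August 2036.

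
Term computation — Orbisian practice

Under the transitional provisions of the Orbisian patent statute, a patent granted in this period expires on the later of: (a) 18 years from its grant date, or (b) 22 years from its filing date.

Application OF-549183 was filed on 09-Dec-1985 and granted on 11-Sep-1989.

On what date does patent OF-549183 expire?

(a) grant + 18 years → 11 September 2007.
(b) filing + 22 years → 9 December 2007.
Later of the two: 9 December 2007.

2007-12-09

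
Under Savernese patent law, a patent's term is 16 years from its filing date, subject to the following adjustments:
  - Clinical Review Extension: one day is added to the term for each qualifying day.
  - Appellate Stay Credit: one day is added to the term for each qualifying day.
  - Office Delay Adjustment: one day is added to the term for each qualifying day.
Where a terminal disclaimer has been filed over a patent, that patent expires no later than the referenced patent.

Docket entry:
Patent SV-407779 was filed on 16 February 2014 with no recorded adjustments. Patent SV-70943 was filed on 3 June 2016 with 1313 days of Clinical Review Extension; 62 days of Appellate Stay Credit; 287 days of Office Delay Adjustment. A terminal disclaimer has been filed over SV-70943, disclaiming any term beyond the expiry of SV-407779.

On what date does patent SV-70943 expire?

Natural term of SV-70943:
  Base: filing + 16 years → 3 June 2032.
  Clinical Review Extension: +1313 days → 7 January 2036.
  Appellate Stay Credit: +62 days → 9 March 2036.
  Office Delay Adjustment: +287 days → 21 December 2036.
Expiry of referenced patent SV-407779:
  Base: filing + 16 years → 16 February 2030.
Terminal disclaimer: SV-70943 expires on the earlier of 21 December 2036 and 16 February 2030.

2030-02-16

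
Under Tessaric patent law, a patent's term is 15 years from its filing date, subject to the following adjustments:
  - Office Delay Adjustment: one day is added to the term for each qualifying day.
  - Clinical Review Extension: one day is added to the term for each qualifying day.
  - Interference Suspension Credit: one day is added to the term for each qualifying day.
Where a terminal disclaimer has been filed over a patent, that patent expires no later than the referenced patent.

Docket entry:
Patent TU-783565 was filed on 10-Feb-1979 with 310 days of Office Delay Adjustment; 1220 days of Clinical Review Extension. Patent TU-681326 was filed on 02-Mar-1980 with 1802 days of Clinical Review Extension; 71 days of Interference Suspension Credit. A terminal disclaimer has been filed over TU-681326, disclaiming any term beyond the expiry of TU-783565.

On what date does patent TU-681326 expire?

1998-04-20

Natural term of TU-681326:
  Base: filing + 15 years → 2 March 1995.
  Clinical Review Extension: +1802 days → 6 February 2000.
  Interference Suspension Credit: +71 days → 17 April 2000.
Expiry of referenced patent TU-783565:
  Base: filing + 15 years → 10 February 1994.
  Office Delay Adjustment: +310 days → 17 December 1994.
  Clinical Review Extension: +1220 days → 20 April 1998.
Terminal disclaimer: TU-681326 expires on the earlier of 17 April 2000 and 20 April 1998.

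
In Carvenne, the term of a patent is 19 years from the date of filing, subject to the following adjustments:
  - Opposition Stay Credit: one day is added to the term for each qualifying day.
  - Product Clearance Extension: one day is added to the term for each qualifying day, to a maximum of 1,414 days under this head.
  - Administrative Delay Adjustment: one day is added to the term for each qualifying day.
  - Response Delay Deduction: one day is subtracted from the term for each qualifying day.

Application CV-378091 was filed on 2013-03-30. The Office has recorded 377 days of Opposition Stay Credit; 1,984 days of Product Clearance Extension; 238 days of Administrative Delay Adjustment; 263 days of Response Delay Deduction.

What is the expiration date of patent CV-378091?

January 29, 2037

Base term: filing date + 19 years → 30 March 2032.
Opposition Stay Credit: +377 days → 11 April 2033.
Product Clearance Extension: 1984 days claimed exceeds the 1414-day cap, so +1414 days → 23 February 2037.
Administrative Delay Adjustment: +238 days → 19 October 2037.
Response Delay Deduction: −263 days → 29 January 2037.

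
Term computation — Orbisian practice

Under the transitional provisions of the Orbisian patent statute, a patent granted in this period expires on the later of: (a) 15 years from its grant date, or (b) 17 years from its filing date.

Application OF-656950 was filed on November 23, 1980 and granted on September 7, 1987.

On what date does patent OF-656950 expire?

2002-09-07

(a) grant + 15 years → 7 September 2002.
(b) filing + 17 years → 23 November 1997.
Later of the two: 7 September 2002.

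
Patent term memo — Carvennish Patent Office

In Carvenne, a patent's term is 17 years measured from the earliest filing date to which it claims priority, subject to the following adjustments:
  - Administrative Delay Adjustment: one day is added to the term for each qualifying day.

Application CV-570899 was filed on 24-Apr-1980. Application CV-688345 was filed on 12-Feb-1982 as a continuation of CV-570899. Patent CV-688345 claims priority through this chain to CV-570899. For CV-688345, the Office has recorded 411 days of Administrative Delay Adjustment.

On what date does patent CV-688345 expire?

1998-06-09

Earliest priority filing: 24 April 1980.
Base term: 24 April 1980 + 17 years → 24 April 1997.
Administrative Delay Adjustment: +411 days → 9 June 1998.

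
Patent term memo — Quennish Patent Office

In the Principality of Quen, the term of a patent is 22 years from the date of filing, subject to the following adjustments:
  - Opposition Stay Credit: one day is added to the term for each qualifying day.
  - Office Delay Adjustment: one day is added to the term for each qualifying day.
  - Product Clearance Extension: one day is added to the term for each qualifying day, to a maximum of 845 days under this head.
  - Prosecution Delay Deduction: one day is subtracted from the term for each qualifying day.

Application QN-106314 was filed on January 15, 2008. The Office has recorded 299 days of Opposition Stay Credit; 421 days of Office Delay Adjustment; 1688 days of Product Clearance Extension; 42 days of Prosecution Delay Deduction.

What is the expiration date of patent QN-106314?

March 18, 2034

Base term: filing date + 22 years → 15 January 2030.
Opposition Stay Credit: +299 days → 10 November 2030.
Office Delay Adjustment: +421 days → 5 January 2032.
Product Clearance Extension: 1688 days claimed exceeds the 845-day cap, so +845 days → 29 April 2034.
Prosecution Delay Deduction: −42 days → 18 March 2034.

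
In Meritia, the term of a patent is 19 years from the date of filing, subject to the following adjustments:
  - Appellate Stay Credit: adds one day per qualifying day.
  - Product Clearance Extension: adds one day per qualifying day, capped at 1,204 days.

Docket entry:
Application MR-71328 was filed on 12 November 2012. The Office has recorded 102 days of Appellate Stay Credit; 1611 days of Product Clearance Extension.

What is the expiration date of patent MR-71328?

Base term: filing date + 19 years → 12 November 2031.
Appellate Stay Credit: +102 days → 22 February 2032.
Product Clearance Extension: 1611 days claimed exceeds the 1204-day cap, so +1204 days → 10 June 2035.

2035-06-10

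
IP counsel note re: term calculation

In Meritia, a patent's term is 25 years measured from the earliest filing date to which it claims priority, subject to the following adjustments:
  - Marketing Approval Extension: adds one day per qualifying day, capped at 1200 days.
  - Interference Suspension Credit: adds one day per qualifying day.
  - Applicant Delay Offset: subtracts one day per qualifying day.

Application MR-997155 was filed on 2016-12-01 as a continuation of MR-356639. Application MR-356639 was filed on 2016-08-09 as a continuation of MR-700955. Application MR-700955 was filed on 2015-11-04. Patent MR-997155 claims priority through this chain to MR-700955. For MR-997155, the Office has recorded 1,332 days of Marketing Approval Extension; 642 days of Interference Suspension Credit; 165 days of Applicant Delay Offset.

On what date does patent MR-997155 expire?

Earliest priority filing: 4 November 2015.
Base term: 4 November 2015 + 25 years → 4 November 2040.
Marketing Approval Extension: 1332 days claimed exceeds the 1200-day cap, so +1200 days → 17 February 2044.
Interference Suspension Credit: +642 days → 20 November 2045.
Applicant Delay Offset: −165 days → 8 June 2045.

2045-06-08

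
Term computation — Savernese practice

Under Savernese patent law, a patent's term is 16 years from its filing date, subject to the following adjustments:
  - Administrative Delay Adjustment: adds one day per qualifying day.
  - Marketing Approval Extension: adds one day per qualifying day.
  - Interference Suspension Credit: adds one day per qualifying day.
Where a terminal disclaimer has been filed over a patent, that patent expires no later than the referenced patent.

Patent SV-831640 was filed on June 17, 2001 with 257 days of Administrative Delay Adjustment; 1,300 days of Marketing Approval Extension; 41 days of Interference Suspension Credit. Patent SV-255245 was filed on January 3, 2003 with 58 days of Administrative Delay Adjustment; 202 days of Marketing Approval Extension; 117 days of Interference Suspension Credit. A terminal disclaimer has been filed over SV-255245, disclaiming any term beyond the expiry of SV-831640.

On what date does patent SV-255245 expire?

Natural term of SV-255245:
  Base: filing + 16 years → 3 January 2019.
  Administrative Delay Adjustment: +58 days → 2 March 2019.
  Marketing Approval Extension: +202 days → 20 September 2019.
  Interference Suspension Credit: +117 days → 15 January 2020.
Expiry of referenced patent SV-831640:
  Base: filing + 16 years → 17 June 2017.
  Administrative Delay Adjustment: +257 days → 1 March 2018.
  Marketing Approval Extension: +1300 days → 21 September 2021.
  Interference Suspension Credit: +41 days → 1 November 2021.
Terminal disclaimer: SV-255245 expires on the earlier of 15 January 2020 and 1 November 2021.

2020-01-15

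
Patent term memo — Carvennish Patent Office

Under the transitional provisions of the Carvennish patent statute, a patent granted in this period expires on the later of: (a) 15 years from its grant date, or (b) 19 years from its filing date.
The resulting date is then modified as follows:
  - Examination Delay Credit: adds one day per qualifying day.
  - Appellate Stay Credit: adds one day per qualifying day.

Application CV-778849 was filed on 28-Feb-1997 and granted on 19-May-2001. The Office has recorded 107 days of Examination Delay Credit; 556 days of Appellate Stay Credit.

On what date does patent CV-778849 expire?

2018-03-13

(a) grant + 15 years → 19 May 2016.
(b) filing + 19 years → 28 February 2016.
Later of the two: 19 May 2016.
Examination Delay Credit: +107 days → 3 September 2016.
Appellate Stay Credit: +556 days → 13 March 2018.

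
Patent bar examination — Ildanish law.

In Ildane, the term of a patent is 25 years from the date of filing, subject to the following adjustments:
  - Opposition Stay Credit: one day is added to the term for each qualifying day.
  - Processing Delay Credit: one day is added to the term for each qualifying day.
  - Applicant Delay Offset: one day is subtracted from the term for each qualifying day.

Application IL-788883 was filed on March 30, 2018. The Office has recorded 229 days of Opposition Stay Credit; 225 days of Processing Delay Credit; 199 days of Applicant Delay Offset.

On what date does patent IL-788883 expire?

Base term: filing date + 25 years → 30 March 2043.
Opposition Stay Credit: +229 days → 14 November 2043.
Processing Delay Credit: +225 days → 26 June 2044.
Applicant Delay Offset: −199 days → 10 December 2043.

2043-12-10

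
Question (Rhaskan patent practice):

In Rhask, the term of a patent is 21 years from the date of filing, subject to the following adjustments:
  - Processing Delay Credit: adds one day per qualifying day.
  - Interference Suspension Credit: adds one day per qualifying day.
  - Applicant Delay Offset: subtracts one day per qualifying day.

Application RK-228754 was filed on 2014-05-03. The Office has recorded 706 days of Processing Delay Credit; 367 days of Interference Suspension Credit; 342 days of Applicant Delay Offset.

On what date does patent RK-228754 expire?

May 3, 2037

Base term: filing date + 21 years → 3 May 2035.
Processing Delay Credit: +706 days → 8 April 2037.
Interference Suspension Credit: +367 days → 10 April 2038.
Applicant Delay Offset: −342 days → 3 May 2037.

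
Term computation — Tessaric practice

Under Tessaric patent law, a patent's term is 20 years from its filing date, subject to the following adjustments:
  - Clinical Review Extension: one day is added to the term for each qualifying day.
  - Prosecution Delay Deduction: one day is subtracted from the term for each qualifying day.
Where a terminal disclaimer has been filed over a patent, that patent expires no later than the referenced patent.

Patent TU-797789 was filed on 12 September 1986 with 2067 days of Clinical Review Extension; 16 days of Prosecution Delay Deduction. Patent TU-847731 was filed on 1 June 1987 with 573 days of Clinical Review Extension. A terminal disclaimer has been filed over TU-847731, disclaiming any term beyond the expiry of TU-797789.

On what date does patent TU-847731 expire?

Natural term of TU-847731:
  Base: filing + 20 years → 1 June 2007.
  Clinical Review Extension: +573 days → 25 December 2008.
Expiry of referenced patent TU-797789:
  Base: filing + 20 years → 12 September 2006.
  Clinical Review Extension: +2067 days → 10 May 2012.
  Prosecution Delay Deduction: −16 days → 24 April 2012.
Terminal disclaimer: TU-847731 expires on the earlier of 25 December 2008 and 24 April 2012.

2008-12-25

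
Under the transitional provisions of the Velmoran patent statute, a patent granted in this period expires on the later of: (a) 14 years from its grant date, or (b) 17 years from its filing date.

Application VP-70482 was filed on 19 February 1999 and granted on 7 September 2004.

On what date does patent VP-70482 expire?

(a) grant + 14 years → 7 September 2018.
(b) filing + 17 years → 19 February 2016.
Later of the two: 7 September 2018.

September 7, 2018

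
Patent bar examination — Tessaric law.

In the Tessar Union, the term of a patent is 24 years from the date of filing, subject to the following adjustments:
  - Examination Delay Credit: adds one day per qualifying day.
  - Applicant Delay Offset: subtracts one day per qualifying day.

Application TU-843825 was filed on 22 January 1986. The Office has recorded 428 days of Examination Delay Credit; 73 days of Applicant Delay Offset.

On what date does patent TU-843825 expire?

Base term: filing date + 24 years → 22 January 2010.
Examination Delay Credit: +428 days → 26 March 2011.
Applicant Delay Offset: −73 days → 12 January 2011.

January 12, 2011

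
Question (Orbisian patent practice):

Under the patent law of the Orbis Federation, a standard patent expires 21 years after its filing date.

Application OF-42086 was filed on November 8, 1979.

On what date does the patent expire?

November 8, 2000

Filing date + 21 years → 8 November 2000.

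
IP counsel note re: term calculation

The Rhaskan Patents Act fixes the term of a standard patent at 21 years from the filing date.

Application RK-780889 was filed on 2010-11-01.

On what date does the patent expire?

November 1, 2031

Filing date + 21 years → 1 November 2031.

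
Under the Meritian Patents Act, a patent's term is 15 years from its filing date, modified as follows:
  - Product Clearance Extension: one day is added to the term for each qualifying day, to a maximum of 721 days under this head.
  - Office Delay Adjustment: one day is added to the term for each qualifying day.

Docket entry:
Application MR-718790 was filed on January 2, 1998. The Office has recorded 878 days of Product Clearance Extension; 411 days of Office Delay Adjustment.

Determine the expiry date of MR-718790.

February 8, 2016

Base term: filing date + 15 years → 2 January 2013.
Product Clearance Extension: 878 days claimed exceeds the 721-day cap, so +721 days → 24 December 2014.
Office Delay Adjustment: +411 days → 8 February 2016.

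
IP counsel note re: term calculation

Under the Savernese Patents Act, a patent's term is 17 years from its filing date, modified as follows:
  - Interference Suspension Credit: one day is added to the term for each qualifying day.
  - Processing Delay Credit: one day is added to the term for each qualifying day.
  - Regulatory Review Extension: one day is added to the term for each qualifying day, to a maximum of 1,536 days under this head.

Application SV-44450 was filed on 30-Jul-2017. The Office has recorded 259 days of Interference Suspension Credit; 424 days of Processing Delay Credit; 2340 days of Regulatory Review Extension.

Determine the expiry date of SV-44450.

2040-08-26

Base term: filing date + 17 years → 30 July 2034.
Interference Suspension Credit: +259 days → 15 April 2035.
Processing Delay Credit: +424 days → 12 June 2036.
Regulatory Review Extension: 2340 days claimed exceeds the 1536-day cap, so +1536 days → 26 August 2040.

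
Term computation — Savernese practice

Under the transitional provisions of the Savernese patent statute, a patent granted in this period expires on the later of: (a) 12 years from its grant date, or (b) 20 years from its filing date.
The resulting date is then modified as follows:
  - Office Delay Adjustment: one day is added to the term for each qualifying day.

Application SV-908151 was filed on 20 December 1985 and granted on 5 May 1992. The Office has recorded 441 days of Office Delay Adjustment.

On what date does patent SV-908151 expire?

(a) grant + 12 years → 5 May 2004.
(b) filing + 20 years → 20 December 2005.
Later of the two: 20 December 2005.
Office Delay Adjustment: +441 days → 6 March 2007.

March 6, 2007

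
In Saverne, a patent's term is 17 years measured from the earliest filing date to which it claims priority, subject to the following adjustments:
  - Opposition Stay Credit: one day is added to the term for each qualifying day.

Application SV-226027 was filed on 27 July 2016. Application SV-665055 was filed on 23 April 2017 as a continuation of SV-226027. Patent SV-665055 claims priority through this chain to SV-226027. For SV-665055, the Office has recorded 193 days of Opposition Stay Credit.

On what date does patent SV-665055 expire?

Earliest priority filing: 27 July 2016.
Base term: 27 July 2016 + 17 years → 27 July 2033.
Opposition Stay Credit: +193 days → 5 February 2034.

2034-02-05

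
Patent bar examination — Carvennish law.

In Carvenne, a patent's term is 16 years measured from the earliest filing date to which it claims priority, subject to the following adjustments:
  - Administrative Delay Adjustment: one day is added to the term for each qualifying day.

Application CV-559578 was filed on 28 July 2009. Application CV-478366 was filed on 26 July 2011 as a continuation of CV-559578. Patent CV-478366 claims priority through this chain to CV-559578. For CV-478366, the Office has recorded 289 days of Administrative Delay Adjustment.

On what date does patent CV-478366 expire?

2026-05-13

Earliest priority filing: 28 July 2009.
Base term: 28 July 2009 + 16 years → 28 July 2025.
Administrative Delay Adjustment: +289 days → 13 May 2026.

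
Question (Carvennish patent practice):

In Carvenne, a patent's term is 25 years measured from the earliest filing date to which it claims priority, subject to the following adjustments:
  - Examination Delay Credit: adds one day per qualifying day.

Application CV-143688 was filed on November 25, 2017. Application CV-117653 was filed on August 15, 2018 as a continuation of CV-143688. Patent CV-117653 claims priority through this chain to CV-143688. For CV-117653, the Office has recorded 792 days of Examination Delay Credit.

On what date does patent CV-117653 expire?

Earliest priority filing: 25 November 2017.
Base term: 25 November 2017 + 25 years → 25 November 2042.
Examination Delay Credit: +792 days → 25 January 2045.

2045-01-25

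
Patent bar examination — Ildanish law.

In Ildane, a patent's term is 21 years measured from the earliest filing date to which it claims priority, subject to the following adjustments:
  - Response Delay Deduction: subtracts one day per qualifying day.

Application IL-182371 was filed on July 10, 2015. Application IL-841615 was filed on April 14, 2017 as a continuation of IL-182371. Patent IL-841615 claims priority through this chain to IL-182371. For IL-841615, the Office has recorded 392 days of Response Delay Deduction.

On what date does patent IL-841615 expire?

Earliest priority filing: 10 July 2015.
Base term: 10 July 2015 + 21 years → 10 July 2036.
Response Delay Deduction: −392 days → 14 June 2035.

2035-06-14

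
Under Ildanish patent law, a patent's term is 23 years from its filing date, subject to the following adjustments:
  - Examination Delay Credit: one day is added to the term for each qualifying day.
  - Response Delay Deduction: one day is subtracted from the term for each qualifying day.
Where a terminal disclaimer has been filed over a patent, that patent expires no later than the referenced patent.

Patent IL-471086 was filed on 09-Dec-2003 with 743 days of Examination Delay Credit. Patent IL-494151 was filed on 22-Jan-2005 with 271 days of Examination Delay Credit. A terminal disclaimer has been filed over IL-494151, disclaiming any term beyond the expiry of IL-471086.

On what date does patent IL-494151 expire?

Natural term of IL-494151:
  Base: filing + 23 years → 22 January 2028.
  Examination Delay Credit: +271 days → 19 October 2028.
Expiry of referenced patent IL-471086:
  Base: filing + 23 years → 9 December 2026.
  Examination Delay Credit: +743 days → 21 December 2028.
Terminal disclaimer: IL-494151 expires on the earlier of 19 October 2028 and 21 December 2028.

2028-10-19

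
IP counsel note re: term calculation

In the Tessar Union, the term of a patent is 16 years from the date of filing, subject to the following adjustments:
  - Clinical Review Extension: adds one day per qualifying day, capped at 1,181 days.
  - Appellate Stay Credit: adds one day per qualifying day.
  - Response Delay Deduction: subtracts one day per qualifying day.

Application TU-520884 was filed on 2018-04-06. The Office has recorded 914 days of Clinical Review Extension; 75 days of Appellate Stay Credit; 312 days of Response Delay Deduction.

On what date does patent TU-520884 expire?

Base term: filing date + 16 years → 6 April 2034.
Clinical Review Extension: 914 days (within the 1181-day cap) → +914 days → 6 October 2036.
Appellate Stay Credit: +75 days → 20 December 2036.
Response Delay Deduction: −312 days → 12 February 2036.

February 12, 2036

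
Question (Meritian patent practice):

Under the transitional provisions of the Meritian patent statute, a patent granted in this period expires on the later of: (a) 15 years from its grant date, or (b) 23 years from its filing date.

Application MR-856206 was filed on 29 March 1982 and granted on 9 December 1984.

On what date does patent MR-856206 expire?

2005-03-29

(a) grant + 15 years → 9 December 1999.
(b) filing + 23 years → 29 March 2005.
Later of the two: 29 March 2005.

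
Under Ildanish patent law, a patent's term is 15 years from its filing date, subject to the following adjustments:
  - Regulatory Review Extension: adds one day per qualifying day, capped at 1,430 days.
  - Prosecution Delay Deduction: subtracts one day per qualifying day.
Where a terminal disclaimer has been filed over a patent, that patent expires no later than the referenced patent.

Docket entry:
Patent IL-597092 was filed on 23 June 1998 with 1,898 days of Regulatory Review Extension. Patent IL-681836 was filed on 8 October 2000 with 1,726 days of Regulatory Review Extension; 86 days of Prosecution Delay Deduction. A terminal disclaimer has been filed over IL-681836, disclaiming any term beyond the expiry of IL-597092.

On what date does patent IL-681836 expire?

May 23, 2017

Natural term of IL-681836:
  Base: filing + 15 years → 8 October 2015.
  Regulatory Review Extension: 1726 days claimed exceeds the 1430-day cap, so +1430 days → 7 September 2019.
  Prosecution Delay Deduction: −86 days → 13 June 2019.
Expiry of referenced patent IL-597092:
  Base: filing + 15 years → 23 June 2013.
  Regulatory Review Extension: 1898 days claimed exceeds the 1430-day cap, so +1430 days → 23 May 2017.
Terminal disclaimer: IL-681836 expires on the earlier of 13 June 2019 and 23 May 2017.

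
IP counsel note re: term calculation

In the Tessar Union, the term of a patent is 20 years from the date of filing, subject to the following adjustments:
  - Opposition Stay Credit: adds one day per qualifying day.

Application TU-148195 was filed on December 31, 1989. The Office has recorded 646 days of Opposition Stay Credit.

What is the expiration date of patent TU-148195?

Base term: filing date + 20 years → 31 December 2009.
Opposition Stay Credit: +646 days → 8 October 2011.

2011-10-08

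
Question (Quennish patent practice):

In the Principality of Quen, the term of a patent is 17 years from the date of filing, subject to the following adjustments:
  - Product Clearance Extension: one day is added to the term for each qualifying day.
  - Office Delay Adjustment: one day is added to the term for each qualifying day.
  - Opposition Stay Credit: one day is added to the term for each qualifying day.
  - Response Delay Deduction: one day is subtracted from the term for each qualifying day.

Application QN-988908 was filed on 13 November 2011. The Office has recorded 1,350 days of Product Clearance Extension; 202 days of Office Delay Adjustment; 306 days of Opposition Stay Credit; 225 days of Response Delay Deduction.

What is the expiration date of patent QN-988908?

May 4, 2033

Base term: filing date + 17 years → 13 November 2028.
Product Clearance Extension: +1350 days → 25 July 2032.
Office Delay Adjustment: +202 days → 12 February 2033.
Opposition Stay Credit: +306 days → 15 December 2033.
Response Delay Deduction: −225 days → 4 May 2033.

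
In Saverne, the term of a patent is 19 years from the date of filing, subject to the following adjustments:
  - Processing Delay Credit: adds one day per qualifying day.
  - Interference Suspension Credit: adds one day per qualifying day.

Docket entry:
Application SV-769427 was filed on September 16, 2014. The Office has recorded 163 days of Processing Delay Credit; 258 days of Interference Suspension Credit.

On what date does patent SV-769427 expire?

Base term: filing date + 19 years → 16 September 2033.
Processing Delay Credit: +163 days → 26 February 2034.
Interference Suspension Credit: +258 days → 11 November 2034.

November 11, 2034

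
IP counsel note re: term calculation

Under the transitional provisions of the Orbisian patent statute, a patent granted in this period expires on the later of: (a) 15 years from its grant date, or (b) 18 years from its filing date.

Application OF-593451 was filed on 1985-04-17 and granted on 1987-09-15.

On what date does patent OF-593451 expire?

2003-04-17

(a) grant + 15 years → 15 September 2002.
(b) filing + 18 years → 17 April 2003.
Later of the two: 17 April 2003.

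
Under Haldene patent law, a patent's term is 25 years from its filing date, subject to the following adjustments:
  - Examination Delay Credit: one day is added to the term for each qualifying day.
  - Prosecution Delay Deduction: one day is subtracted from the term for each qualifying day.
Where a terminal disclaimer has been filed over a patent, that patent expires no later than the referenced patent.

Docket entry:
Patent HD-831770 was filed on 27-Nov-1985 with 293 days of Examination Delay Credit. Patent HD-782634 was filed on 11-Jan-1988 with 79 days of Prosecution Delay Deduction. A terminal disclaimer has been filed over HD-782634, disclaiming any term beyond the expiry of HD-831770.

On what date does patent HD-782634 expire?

Natural term of HD-782634:
  Base: filing + 25 years → 11 January 2013.
  Prosecution Delay Deduction: −79 days → 24 October 2012.
Expiry of referenced patent HD-831770:
  Base: filing + 25 years → 27 November 2010.
  Examination Delay Credit: +293 days → 16 September 2011.
Terminal disclaimer: HD-782634 expires on the earlier of 24 October 2012 and 16 September 2011.

September 16, 2011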